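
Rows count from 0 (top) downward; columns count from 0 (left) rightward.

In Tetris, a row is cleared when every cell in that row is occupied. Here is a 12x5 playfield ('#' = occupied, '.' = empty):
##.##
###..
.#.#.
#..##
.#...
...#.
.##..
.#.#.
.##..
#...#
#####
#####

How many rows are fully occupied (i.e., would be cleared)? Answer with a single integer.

Check each row:
  row 0: 1 empty cell -> not full
  row 1: 2 empty cells -> not full
  row 2: 3 empty cells -> not full
  row 3: 2 empty cells -> not full
  row 4: 4 empty cells -> not full
  row 5: 4 empty cells -> not full
  row 6: 3 empty cells -> not full
  row 7: 3 empty cells -> not full
  row 8: 3 empty cells -> not full
  row 9: 3 empty cells -> not full
  row 10: 0 empty cells -> FULL (clear)
  row 11: 0 empty cells -> FULL (clear)
Total rows cleared: 2

Answer: 2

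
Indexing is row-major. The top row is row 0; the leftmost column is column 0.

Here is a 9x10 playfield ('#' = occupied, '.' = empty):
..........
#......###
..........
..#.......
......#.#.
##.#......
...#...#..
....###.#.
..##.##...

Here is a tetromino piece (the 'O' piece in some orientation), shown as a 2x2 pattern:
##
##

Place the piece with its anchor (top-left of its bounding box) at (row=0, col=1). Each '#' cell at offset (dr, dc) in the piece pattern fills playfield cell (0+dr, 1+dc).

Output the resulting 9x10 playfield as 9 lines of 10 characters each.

Answer: .##.......
###....###
..........
..#.......
......#.#.
##.#......
...#...#..
....###.#.
..##.##...

Derivation:
Fill (0+0,1+0) = (0,1)
Fill (0+0,1+1) = (0,2)
Fill (0+1,1+0) = (1,1)
Fill (0+1,1+1) = (1,2)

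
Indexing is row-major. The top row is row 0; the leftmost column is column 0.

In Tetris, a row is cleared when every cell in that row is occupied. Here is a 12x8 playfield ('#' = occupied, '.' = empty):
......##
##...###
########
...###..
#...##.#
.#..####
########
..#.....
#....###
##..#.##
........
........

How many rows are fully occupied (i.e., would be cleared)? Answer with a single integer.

Answer: 2

Derivation:
Check each row:
  row 0: 6 empty cells -> not full
  row 1: 3 empty cells -> not full
  row 2: 0 empty cells -> FULL (clear)
  row 3: 5 empty cells -> not full
  row 4: 4 empty cells -> not full
  row 5: 3 empty cells -> not full
  row 6: 0 empty cells -> FULL (clear)
  row 7: 7 empty cells -> not full
  row 8: 4 empty cells -> not full
  row 9: 3 empty cells -> not full
  row 10: 8 empty cells -> not full
  row 11: 8 empty cells -> not full
Total rows cleared: 2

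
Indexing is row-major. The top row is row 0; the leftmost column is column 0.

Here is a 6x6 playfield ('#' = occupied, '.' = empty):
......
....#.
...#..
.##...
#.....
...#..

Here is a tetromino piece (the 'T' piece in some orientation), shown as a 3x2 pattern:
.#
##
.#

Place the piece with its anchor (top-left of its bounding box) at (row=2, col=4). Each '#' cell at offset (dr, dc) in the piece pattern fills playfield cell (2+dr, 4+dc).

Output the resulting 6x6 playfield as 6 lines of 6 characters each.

Fill (2+0,4+1) = (2,5)
Fill (2+1,4+0) = (3,4)
Fill (2+1,4+1) = (3,5)
Fill (2+2,4+1) = (4,5)

Answer: ......
....#.
...#.#
.##.##
#....#
...#..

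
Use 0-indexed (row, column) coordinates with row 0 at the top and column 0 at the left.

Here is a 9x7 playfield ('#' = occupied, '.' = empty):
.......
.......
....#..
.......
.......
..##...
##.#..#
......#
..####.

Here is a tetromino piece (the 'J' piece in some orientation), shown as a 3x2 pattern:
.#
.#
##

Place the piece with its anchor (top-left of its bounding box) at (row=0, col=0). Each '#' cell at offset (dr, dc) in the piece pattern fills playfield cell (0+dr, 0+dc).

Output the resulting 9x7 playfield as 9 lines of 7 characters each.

Fill (0+0,0+1) = (0,1)
Fill (0+1,0+1) = (1,1)
Fill (0+2,0+0) = (2,0)
Fill (0+2,0+1) = (2,1)

Answer: .#.....
.#.....
##..#..
.......
.......
..##...
##.#..#
......#
..####.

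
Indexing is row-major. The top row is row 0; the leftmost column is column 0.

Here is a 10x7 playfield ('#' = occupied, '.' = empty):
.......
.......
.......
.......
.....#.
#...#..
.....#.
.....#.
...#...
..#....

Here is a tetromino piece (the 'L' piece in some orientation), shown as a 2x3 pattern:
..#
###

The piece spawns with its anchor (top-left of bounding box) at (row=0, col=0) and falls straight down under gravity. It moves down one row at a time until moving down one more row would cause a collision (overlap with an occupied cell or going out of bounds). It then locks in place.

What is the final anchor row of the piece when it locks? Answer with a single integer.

Spawn at (row=0, col=0). Try each row:
  row 0: fits
  row 1: fits
  row 2: fits
  row 3: fits
  row 4: blocked -> lock at row 3

Answer: 3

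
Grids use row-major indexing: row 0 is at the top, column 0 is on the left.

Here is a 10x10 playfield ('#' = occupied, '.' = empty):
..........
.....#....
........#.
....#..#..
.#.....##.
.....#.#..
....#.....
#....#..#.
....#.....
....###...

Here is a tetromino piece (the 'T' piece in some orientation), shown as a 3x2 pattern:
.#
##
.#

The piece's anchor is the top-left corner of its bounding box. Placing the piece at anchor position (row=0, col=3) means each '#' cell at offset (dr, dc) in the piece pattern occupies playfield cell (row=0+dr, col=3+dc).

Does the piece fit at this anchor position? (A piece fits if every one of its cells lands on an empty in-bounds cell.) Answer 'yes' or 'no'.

Check each piece cell at anchor (0, 3):
  offset (0,1) -> (0,4): empty -> OK
  offset (1,0) -> (1,3): empty -> OK
  offset (1,1) -> (1,4): empty -> OK
  offset (2,1) -> (2,4): empty -> OK
All cells valid: yes

Answer: yes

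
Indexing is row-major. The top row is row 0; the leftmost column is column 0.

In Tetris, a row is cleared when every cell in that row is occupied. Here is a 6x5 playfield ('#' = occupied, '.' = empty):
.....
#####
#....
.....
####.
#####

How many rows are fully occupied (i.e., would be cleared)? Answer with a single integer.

Answer: 2

Derivation:
Check each row:
  row 0: 5 empty cells -> not full
  row 1: 0 empty cells -> FULL (clear)
  row 2: 4 empty cells -> not full
  row 3: 5 empty cells -> not full
  row 4: 1 empty cell -> not full
  row 5: 0 empty cells -> FULL (clear)
Total rows cleared: 2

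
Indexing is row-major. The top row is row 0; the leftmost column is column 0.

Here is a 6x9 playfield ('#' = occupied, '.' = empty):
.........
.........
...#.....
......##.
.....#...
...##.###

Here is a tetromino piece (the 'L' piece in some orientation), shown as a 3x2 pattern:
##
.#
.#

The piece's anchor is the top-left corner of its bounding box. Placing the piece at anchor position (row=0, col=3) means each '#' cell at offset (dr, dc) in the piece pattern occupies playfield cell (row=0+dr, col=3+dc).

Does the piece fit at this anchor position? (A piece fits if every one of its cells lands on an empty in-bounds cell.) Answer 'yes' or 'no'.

Answer: yes

Derivation:
Check each piece cell at anchor (0, 3):
  offset (0,0) -> (0,3): empty -> OK
  offset (0,1) -> (0,4): empty -> OK
  offset (1,1) -> (1,4): empty -> OK
  offset (2,1) -> (2,4): empty -> OK
All cells valid: yes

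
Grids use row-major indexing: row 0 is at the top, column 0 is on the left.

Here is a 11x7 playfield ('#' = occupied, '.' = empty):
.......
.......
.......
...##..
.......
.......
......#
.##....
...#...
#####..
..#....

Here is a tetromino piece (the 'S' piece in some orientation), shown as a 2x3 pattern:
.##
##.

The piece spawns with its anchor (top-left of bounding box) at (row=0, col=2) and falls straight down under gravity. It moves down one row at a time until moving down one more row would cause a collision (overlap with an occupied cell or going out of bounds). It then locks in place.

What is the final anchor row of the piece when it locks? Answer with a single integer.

Answer: 1

Derivation:
Spawn at (row=0, col=2). Try each row:
  row 0: fits
  row 1: fits
  row 2: blocked -> lock at row 1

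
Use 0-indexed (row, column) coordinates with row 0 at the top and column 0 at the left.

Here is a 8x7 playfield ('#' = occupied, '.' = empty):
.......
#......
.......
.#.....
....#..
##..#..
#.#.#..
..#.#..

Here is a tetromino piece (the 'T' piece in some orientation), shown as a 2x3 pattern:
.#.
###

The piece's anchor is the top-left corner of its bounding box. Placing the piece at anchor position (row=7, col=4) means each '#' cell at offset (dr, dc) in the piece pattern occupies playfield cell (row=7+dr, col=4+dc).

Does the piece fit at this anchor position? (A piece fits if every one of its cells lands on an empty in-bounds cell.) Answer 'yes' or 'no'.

Check each piece cell at anchor (7, 4):
  offset (0,1) -> (7,5): empty -> OK
  offset (1,0) -> (8,4): out of bounds -> FAIL
  offset (1,1) -> (8,5): out of bounds -> FAIL
  offset (1,2) -> (8,6): out of bounds -> FAIL
All cells valid: no

Answer: no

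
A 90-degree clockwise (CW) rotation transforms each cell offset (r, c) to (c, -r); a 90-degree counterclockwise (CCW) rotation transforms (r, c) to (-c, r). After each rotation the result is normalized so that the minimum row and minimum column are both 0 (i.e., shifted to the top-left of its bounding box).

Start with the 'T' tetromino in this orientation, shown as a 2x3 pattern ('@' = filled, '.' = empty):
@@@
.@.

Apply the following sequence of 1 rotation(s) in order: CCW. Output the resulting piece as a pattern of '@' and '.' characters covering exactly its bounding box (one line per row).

Answer: @.
@@
@.

Derivation:
Start:
@@@
.@.
After rotation 1 (CCW):
@.
@@
@.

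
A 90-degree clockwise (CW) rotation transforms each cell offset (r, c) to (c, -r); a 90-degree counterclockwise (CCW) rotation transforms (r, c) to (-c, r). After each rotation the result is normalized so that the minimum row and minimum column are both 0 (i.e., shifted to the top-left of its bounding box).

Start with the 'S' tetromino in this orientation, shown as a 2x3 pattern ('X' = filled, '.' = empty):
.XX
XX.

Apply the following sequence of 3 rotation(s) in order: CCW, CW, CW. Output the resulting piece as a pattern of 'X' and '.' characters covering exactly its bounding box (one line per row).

Answer: X.
XX
.X

Derivation:
Start:
.XX
XX.
After rotation 1 (CCW):
X.
XX
.X
After rotation 2 (CW):
.XX
XX.
After rotation 3 (CW):
X.
XX
.X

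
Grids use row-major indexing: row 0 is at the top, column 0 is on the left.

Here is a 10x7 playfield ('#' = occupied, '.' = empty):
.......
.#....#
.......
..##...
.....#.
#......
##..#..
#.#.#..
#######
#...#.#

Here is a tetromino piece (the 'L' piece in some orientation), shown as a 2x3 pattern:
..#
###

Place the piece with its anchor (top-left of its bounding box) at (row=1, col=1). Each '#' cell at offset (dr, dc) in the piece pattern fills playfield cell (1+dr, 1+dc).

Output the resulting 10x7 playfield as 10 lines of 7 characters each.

Fill (1+0,1+2) = (1,3)
Fill (1+1,1+0) = (2,1)
Fill (1+1,1+1) = (2,2)
Fill (1+1,1+2) = (2,3)

Answer: .......
.#.#..#
.###...
..##...
.....#.
#......
##..#..
#.#.#..
#######
#...#.#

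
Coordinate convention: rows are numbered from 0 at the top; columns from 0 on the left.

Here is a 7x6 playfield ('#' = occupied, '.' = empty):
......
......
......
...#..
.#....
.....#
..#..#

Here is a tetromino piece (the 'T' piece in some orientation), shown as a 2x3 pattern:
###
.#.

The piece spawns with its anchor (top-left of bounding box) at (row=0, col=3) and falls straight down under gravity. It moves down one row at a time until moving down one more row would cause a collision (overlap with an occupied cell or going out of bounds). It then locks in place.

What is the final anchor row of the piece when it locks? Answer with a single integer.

Spawn at (row=0, col=3). Try each row:
  row 0: fits
  row 1: fits
  row 2: fits
  row 3: blocked -> lock at row 2

Answer: 2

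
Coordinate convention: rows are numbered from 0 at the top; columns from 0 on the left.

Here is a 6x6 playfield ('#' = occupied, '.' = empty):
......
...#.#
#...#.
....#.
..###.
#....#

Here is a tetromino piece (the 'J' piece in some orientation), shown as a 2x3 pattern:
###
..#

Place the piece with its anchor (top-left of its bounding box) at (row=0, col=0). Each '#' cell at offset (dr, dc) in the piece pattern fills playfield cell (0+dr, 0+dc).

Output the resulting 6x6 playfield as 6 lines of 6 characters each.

Fill (0+0,0+0) = (0,0)
Fill (0+0,0+1) = (0,1)
Fill (0+0,0+2) = (0,2)
Fill (0+1,0+2) = (1,2)

Answer: ###...
..##.#
#...#.
....#.
..###.
#....#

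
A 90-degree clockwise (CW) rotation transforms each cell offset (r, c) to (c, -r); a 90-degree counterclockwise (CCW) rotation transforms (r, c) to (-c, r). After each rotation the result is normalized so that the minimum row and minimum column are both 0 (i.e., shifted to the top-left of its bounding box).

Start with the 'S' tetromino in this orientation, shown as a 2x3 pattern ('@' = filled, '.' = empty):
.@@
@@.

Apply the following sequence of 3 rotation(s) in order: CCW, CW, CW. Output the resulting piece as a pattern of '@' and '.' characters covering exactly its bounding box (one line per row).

Start:
.@@
@@.
After rotation 1 (CCW):
@.
@@
.@
After rotation 2 (CW):
.@@
@@.
After rotation 3 (CW):
@.
@@
.@

Answer: @.
@@
.@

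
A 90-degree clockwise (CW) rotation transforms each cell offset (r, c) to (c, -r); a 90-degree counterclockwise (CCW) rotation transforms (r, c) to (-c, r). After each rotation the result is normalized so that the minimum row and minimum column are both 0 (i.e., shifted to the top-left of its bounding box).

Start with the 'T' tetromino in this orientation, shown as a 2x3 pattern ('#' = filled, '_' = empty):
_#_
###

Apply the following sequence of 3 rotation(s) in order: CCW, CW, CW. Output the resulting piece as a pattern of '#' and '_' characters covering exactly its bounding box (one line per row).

Start:
_#_
###
After rotation 1 (CCW):
_#
##
_#
After rotation 2 (CW):
_#_
###
After rotation 3 (CW):
#_
##
#_

Answer: #_
##
#_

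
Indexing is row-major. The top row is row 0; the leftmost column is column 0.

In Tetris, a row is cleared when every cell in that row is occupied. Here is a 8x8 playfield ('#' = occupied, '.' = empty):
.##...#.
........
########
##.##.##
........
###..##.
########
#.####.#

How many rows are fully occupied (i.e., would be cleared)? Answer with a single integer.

Answer: 2

Derivation:
Check each row:
  row 0: 5 empty cells -> not full
  row 1: 8 empty cells -> not full
  row 2: 0 empty cells -> FULL (clear)
  row 3: 2 empty cells -> not full
  row 4: 8 empty cells -> not full
  row 5: 3 empty cells -> not full
  row 6: 0 empty cells -> FULL (clear)
  row 7: 2 empty cells -> not full
Total rows cleared: 2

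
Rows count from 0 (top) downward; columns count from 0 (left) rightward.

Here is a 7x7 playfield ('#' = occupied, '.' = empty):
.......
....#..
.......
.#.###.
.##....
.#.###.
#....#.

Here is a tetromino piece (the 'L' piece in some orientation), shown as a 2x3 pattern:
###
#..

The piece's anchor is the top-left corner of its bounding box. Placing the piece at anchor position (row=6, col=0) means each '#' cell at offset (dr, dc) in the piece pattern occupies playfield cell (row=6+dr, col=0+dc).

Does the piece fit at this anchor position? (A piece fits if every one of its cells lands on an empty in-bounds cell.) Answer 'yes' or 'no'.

Answer: no

Derivation:
Check each piece cell at anchor (6, 0):
  offset (0,0) -> (6,0): occupied ('#') -> FAIL
  offset (0,1) -> (6,1): empty -> OK
  offset (0,2) -> (6,2): empty -> OK
  offset (1,0) -> (7,0): out of bounds -> FAIL
All cells valid: no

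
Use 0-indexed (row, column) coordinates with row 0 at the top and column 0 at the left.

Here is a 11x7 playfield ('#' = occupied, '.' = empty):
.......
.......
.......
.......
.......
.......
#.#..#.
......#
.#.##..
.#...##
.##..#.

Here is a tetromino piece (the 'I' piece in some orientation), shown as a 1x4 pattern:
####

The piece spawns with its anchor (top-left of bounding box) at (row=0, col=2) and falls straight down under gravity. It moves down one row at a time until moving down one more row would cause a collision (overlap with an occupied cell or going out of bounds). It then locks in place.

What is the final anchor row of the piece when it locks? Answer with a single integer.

Spawn at (row=0, col=2). Try each row:
  row 0: fits
  row 1: fits
  row 2: fits
  row 3: fits
  row 4: fits
  row 5: fits
  row 6: blocked -> lock at row 5

Answer: 5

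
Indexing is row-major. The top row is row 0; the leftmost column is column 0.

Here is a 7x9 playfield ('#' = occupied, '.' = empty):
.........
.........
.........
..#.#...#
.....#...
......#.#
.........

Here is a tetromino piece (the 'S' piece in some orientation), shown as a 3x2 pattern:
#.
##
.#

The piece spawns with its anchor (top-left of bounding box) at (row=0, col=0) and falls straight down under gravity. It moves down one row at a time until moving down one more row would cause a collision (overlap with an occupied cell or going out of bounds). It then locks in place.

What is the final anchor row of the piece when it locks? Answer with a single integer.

Answer: 4

Derivation:
Spawn at (row=0, col=0). Try each row:
  row 0: fits
  row 1: fits
  row 2: fits
  row 3: fits
  row 4: fits
  row 5: blocked -> lock at row 4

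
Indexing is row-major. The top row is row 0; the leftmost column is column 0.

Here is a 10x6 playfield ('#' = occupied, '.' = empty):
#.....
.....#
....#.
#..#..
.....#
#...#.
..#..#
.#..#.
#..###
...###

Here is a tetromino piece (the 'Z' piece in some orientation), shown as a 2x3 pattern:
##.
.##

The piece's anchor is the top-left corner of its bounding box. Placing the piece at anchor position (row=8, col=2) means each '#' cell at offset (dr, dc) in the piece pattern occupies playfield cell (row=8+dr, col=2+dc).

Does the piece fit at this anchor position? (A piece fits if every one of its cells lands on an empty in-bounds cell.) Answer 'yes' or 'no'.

Check each piece cell at anchor (8, 2):
  offset (0,0) -> (8,2): empty -> OK
  offset (0,1) -> (8,3): occupied ('#') -> FAIL
  offset (1,1) -> (9,3): occupied ('#') -> FAIL
  offset (1,2) -> (9,4): occupied ('#') -> FAIL
All cells valid: no

Answer: no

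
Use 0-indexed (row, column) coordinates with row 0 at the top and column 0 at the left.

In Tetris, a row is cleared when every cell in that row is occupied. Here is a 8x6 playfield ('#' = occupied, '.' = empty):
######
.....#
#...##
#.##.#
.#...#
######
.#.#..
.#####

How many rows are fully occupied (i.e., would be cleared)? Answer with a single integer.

Answer: 2

Derivation:
Check each row:
  row 0: 0 empty cells -> FULL (clear)
  row 1: 5 empty cells -> not full
  row 2: 3 empty cells -> not full
  row 3: 2 empty cells -> not full
  row 4: 4 empty cells -> not full
  row 5: 0 empty cells -> FULL (clear)
  row 6: 4 empty cells -> not full
  row 7: 1 empty cell -> not full
Total rows cleared: 2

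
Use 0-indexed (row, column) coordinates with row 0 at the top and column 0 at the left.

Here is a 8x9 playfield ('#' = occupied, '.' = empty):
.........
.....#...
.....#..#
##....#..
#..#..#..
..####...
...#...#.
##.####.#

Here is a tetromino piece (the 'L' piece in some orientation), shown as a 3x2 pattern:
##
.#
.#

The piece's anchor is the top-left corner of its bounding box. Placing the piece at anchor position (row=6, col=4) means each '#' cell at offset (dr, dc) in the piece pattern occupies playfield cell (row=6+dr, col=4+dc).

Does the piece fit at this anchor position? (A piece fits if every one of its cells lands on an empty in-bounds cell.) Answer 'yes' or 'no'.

Check each piece cell at anchor (6, 4):
  offset (0,0) -> (6,4): empty -> OK
  offset (0,1) -> (6,5): empty -> OK
  offset (1,1) -> (7,5): occupied ('#') -> FAIL
  offset (2,1) -> (8,5): out of bounds -> FAIL
All cells valid: no

Answer: no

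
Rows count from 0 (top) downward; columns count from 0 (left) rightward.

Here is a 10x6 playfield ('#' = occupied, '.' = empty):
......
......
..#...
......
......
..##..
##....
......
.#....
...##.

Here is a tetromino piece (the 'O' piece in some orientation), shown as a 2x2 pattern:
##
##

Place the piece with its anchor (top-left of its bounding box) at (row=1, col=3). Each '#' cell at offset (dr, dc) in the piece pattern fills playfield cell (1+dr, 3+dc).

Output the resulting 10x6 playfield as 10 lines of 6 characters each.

Fill (1+0,3+0) = (1,3)
Fill (1+0,3+1) = (1,4)
Fill (1+1,3+0) = (2,3)
Fill (1+1,3+1) = (2,4)

Answer: ......
...##.
..###.
......
......
..##..
##....
......
.#....
...##.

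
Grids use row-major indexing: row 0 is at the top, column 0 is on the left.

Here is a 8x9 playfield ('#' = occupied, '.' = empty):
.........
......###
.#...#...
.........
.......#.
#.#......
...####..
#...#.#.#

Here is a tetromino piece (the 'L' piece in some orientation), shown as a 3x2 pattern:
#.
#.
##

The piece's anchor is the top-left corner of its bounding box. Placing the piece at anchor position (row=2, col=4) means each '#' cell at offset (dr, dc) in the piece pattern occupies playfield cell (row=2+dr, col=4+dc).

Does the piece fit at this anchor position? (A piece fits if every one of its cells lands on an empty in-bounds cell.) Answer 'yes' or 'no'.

Answer: yes

Derivation:
Check each piece cell at anchor (2, 4):
  offset (0,0) -> (2,4): empty -> OK
  offset (1,0) -> (3,4): empty -> OK
  offset (2,0) -> (4,4): empty -> OK
  offset (2,1) -> (4,5): empty -> OK
All cells valid: yes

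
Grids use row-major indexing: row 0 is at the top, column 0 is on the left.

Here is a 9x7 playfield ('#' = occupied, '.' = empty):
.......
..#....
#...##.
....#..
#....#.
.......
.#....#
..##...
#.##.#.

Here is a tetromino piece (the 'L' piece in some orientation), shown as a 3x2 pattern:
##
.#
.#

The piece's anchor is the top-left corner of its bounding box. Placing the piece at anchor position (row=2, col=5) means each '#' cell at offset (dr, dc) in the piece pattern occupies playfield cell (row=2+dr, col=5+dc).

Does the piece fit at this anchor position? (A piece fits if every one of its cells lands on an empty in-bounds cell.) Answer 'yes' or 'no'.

Check each piece cell at anchor (2, 5):
  offset (0,0) -> (2,5): occupied ('#') -> FAIL
  offset (0,1) -> (2,6): empty -> OK
  offset (1,1) -> (3,6): empty -> OK
  offset (2,1) -> (4,6): empty -> OK
All cells valid: no

Answer: no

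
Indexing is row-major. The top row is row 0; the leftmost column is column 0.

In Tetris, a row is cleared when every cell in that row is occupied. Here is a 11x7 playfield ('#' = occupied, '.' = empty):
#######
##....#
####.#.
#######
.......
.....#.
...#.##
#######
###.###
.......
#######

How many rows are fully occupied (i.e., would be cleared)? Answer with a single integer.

Answer: 4

Derivation:
Check each row:
  row 0: 0 empty cells -> FULL (clear)
  row 1: 4 empty cells -> not full
  row 2: 2 empty cells -> not full
  row 3: 0 empty cells -> FULL (clear)
  row 4: 7 empty cells -> not full
  row 5: 6 empty cells -> not full
  row 6: 4 empty cells -> not full
  row 7: 0 empty cells -> FULL (clear)
  row 8: 1 empty cell -> not full
  row 9: 7 empty cells -> not full
  row 10: 0 empty cells -> FULL (clear)
Total rows cleared: 4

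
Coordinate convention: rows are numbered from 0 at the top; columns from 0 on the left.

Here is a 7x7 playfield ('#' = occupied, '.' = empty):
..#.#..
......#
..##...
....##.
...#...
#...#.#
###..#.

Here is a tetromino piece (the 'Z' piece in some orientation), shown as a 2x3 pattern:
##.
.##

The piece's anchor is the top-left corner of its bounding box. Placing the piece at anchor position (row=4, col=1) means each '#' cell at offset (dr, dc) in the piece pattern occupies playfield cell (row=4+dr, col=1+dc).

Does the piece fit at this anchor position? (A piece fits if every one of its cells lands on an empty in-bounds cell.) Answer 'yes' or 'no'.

Answer: yes

Derivation:
Check each piece cell at anchor (4, 1):
  offset (0,0) -> (4,1): empty -> OK
  offset (0,1) -> (4,2): empty -> OK
  offset (1,1) -> (5,2): empty -> OK
  offset (1,2) -> (5,3): empty -> OK
All cells valid: yes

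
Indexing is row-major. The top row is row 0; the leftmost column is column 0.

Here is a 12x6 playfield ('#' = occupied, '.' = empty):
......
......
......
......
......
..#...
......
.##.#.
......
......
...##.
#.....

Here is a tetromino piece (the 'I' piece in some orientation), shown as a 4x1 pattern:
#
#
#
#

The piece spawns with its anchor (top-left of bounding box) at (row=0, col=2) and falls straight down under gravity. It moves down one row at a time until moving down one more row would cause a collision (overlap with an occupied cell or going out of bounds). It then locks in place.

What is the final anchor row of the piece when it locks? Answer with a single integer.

Spawn at (row=0, col=2). Try each row:
  row 0: fits
  row 1: fits
  row 2: blocked -> lock at row 1

Answer: 1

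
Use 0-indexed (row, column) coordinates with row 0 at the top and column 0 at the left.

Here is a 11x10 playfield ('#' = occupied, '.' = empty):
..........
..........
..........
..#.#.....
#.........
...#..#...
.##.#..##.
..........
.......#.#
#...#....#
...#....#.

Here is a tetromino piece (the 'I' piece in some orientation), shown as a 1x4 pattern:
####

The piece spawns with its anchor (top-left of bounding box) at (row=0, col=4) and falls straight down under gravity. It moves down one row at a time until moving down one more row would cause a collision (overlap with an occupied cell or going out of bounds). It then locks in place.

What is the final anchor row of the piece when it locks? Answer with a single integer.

Answer: 2

Derivation:
Spawn at (row=0, col=4). Try each row:
  row 0: fits
  row 1: fits
  row 2: fits
  row 3: blocked -> lock at row 2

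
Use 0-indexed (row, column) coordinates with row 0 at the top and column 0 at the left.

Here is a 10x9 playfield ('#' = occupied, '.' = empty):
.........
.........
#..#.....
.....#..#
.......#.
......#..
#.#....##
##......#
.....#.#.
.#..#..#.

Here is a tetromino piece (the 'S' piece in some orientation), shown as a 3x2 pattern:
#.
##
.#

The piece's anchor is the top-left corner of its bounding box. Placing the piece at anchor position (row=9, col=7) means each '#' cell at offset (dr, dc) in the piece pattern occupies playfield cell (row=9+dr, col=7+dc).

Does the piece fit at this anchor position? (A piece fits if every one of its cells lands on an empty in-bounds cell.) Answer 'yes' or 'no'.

Check each piece cell at anchor (9, 7):
  offset (0,0) -> (9,7): occupied ('#') -> FAIL
  offset (1,0) -> (10,7): out of bounds -> FAIL
  offset (1,1) -> (10,8): out of bounds -> FAIL
  offset (2,1) -> (11,8): out of bounds -> FAIL
All cells valid: no

Answer: no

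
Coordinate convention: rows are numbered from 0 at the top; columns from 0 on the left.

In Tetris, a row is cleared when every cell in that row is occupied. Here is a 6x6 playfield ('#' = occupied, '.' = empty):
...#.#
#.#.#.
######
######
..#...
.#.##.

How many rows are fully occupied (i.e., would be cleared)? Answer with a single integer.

Answer: 2

Derivation:
Check each row:
  row 0: 4 empty cells -> not full
  row 1: 3 empty cells -> not full
  row 2: 0 empty cells -> FULL (clear)
  row 3: 0 empty cells -> FULL (clear)
  row 4: 5 empty cells -> not full
  row 5: 3 empty cells -> not full
Total rows cleared: 2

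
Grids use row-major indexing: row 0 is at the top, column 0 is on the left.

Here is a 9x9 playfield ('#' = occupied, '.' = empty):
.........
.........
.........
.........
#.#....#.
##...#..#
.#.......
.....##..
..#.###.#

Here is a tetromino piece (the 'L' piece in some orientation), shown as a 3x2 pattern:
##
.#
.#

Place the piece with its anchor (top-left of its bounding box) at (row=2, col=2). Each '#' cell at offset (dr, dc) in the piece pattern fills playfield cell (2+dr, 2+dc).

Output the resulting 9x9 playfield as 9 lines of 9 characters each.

Answer: .........
.........
..##.....
...#.....
#.##...#.
##...#..#
.#.......
.....##..
..#.###.#

Derivation:
Fill (2+0,2+0) = (2,2)
Fill (2+0,2+1) = (2,3)
Fill (2+1,2+1) = (3,3)
Fill (2+2,2+1) = (4,3)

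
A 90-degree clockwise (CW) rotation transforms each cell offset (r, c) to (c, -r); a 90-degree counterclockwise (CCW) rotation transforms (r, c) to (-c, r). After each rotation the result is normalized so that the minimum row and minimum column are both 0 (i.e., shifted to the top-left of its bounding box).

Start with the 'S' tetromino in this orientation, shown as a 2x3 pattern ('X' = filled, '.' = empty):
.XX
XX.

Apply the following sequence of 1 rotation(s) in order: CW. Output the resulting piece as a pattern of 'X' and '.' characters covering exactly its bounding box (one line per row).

Start:
.XX
XX.
After rotation 1 (CW):
X.
XX
.X

Answer: X.
XX
.X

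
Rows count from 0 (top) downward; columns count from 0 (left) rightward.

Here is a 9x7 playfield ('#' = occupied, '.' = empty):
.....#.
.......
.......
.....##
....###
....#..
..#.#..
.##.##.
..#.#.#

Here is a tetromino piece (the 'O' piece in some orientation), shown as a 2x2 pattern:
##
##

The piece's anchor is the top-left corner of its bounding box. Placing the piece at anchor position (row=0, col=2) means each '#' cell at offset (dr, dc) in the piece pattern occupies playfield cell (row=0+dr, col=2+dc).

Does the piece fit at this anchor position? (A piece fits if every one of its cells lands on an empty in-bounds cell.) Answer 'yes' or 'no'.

Check each piece cell at anchor (0, 2):
  offset (0,0) -> (0,2): empty -> OK
  offset (0,1) -> (0,3): empty -> OK
  offset (1,0) -> (1,2): empty -> OK
  offset (1,1) -> (1,3): empty -> OK
All cells valid: yes

Answer: yes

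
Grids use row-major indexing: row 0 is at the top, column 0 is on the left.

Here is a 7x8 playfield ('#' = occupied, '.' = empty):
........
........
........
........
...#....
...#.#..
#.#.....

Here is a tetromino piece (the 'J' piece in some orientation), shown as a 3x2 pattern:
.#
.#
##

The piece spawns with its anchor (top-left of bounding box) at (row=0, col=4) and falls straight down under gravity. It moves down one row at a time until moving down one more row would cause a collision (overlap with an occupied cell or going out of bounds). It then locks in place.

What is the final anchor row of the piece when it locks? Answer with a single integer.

Answer: 2

Derivation:
Spawn at (row=0, col=4). Try each row:
  row 0: fits
  row 1: fits
  row 2: fits
  row 3: blocked -> lock at row 2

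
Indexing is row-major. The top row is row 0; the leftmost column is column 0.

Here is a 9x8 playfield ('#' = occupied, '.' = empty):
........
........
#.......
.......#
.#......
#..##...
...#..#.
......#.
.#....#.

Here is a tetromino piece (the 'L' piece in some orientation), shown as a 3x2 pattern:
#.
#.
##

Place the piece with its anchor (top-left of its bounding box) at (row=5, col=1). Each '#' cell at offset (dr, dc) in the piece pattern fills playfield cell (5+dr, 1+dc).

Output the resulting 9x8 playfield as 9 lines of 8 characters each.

Answer: ........
........
#.......
.......#
.#......
##.##...
.#.#..#.
.##...#.
.#....#.

Derivation:
Fill (5+0,1+0) = (5,1)
Fill (5+1,1+0) = (6,1)
Fill (5+2,1+0) = (7,1)
Fill (5+2,1+1) = (7,2)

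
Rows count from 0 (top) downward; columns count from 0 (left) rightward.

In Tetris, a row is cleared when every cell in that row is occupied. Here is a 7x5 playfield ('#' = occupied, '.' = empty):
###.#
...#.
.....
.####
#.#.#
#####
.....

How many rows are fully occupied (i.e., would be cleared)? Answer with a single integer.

Check each row:
  row 0: 1 empty cell -> not full
  row 1: 4 empty cells -> not full
  row 2: 5 empty cells -> not full
  row 3: 1 empty cell -> not full
  row 4: 2 empty cells -> not full
  row 5: 0 empty cells -> FULL (clear)
  row 6: 5 empty cells -> not full
Total rows cleared: 1

Answer: 1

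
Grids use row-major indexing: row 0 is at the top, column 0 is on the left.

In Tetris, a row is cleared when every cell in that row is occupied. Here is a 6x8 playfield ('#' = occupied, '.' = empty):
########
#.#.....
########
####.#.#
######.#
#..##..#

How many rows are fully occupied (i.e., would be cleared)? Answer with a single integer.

Answer: 2

Derivation:
Check each row:
  row 0: 0 empty cells -> FULL (clear)
  row 1: 6 empty cells -> not full
  row 2: 0 empty cells -> FULL (clear)
  row 3: 2 empty cells -> not full
  row 4: 1 empty cell -> not full
  row 5: 4 empty cells -> not full
Total rows cleared: 2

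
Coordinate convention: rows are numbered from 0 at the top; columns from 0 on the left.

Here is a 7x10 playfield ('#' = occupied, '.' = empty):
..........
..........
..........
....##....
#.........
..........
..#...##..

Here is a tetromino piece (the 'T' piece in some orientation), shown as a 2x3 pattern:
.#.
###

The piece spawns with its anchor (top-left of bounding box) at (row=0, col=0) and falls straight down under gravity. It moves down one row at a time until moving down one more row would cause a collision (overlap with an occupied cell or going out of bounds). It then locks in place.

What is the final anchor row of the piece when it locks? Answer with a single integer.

Spawn at (row=0, col=0). Try each row:
  row 0: fits
  row 1: fits
  row 2: fits
  row 3: blocked -> lock at row 2

Answer: 2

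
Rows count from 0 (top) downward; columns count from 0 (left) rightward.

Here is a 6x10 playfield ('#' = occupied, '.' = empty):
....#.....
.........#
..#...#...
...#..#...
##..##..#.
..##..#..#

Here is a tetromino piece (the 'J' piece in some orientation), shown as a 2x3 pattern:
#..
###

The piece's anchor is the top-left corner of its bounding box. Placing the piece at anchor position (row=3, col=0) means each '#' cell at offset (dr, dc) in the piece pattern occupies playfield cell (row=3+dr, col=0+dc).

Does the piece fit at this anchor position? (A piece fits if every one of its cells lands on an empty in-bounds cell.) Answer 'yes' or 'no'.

Answer: no

Derivation:
Check each piece cell at anchor (3, 0):
  offset (0,0) -> (3,0): empty -> OK
  offset (1,0) -> (4,0): occupied ('#') -> FAIL
  offset (1,1) -> (4,1): occupied ('#') -> FAIL
  offset (1,2) -> (4,2): empty -> OK
All cells valid: no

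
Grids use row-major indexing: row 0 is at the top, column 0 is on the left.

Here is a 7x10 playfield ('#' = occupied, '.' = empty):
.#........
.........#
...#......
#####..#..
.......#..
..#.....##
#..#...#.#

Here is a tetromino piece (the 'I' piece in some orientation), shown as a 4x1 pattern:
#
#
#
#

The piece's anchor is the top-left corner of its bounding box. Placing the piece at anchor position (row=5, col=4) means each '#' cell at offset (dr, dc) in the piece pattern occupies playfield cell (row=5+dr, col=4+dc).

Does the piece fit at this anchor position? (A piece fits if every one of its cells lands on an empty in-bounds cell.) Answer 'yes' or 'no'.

Check each piece cell at anchor (5, 4):
  offset (0,0) -> (5,4): empty -> OK
  offset (1,0) -> (6,4): empty -> OK
  offset (2,0) -> (7,4): out of bounds -> FAIL
  offset (3,0) -> (8,4): out of bounds -> FAIL
All cells valid: no

Answer: no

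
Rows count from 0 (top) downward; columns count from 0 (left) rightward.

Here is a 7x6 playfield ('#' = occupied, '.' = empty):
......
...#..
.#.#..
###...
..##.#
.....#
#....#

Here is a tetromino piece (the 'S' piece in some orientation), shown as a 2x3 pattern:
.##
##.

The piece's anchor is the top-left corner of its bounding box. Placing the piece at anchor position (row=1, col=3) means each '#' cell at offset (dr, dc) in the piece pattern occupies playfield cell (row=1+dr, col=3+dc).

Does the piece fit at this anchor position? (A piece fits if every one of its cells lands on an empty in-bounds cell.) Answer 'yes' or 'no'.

Check each piece cell at anchor (1, 3):
  offset (0,1) -> (1,4): empty -> OK
  offset (0,2) -> (1,5): empty -> OK
  offset (1,0) -> (2,3): occupied ('#') -> FAIL
  offset (1,1) -> (2,4): empty -> OK
All cells valid: no

Answer: no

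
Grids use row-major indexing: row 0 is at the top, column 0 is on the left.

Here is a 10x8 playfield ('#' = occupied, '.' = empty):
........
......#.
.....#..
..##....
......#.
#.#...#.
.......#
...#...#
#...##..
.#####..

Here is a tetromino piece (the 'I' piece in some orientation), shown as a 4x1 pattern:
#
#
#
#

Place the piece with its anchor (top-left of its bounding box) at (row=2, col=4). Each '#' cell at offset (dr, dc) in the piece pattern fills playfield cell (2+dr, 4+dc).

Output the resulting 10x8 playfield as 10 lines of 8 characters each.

Answer: ........
......#.
....##..
..###...
....#.#.
#.#.#.#.
.......#
...#...#
#...##..
.#####..

Derivation:
Fill (2+0,4+0) = (2,4)
Fill (2+1,4+0) = (3,4)
Fill (2+2,4+0) = (4,4)
Fill (2+3,4+0) = (5,4)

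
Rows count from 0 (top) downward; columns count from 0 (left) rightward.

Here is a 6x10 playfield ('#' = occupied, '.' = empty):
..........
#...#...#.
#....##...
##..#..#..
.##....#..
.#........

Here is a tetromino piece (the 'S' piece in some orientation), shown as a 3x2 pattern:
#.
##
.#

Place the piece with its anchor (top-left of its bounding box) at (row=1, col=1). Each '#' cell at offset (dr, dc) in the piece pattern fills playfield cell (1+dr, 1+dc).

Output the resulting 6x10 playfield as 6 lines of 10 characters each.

Fill (1+0,1+0) = (1,1)
Fill (1+1,1+0) = (2,1)
Fill (1+1,1+1) = (2,2)
Fill (1+2,1+1) = (3,2)

Answer: ..........
##..#...#.
###..##...
###.#..#..
.##....#..
.#........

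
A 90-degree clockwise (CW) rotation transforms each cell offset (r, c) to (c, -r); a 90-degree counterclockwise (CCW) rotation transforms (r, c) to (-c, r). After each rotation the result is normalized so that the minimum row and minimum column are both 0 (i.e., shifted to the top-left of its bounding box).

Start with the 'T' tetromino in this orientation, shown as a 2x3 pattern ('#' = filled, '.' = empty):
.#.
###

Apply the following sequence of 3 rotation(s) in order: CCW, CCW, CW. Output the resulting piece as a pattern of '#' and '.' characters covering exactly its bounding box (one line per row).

Start:
.#.
###
After rotation 1 (CCW):
.#
##
.#
After rotation 2 (CCW):
###
.#.
After rotation 3 (CW):
.#
##
.#

Answer: .#
##
.#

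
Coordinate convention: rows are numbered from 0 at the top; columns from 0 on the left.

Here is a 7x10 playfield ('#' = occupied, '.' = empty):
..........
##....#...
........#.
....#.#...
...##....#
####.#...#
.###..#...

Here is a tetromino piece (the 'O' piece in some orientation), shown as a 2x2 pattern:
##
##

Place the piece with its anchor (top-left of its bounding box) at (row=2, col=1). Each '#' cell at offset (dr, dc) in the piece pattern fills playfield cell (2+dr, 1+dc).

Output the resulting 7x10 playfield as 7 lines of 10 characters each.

Fill (2+0,1+0) = (2,1)
Fill (2+0,1+1) = (2,2)
Fill (2+1,1+0) = (3,1)
Fill (2+1,1+1) = (3,2)

Answer: ..........
##....#...
.##.....#.
.##.#.#...
...##....#
####.#...#
.###..#...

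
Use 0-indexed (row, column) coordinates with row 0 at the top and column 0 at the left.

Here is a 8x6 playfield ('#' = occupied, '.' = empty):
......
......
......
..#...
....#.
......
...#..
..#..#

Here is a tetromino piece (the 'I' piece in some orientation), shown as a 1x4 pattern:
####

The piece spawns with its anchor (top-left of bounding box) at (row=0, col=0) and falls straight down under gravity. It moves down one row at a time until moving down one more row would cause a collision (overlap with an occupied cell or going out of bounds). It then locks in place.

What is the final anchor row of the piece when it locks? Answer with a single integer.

Spawn at (row=0, col=0). Try each row:
  row 0: fits
  row 1: fits
  row 2: fits
  row 3: blocked -> lock at row 2

Answer: 2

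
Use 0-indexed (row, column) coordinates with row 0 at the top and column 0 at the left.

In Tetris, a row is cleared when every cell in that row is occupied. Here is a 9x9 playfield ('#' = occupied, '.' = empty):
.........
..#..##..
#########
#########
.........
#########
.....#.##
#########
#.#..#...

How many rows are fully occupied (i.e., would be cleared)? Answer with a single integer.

Answer: 4

Derivation:
Check each row:
  row 0: 9 empty cells -> not full
  row 1: 6 empty cells -> not full
  row 2: 0 empty cells -> FULL (clear)
  row 3: 0 empty cells -> FULL (clear)
  row 4: 9 empty cells -> not full
  row 5: 0 empty cells -> FULL (clear)
  row 6: 6 empty cells -> not full
  row 7: 0 empty cells -> FULL (clear)
  row 8: 6 empty cells -> not full
Total rows cleared: 4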